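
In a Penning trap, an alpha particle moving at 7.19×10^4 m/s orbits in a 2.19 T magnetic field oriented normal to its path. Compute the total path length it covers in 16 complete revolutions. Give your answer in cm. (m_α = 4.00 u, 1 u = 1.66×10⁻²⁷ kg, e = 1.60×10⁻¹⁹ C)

r = mv/(qB) = 6.81×10^-4 m, so one revolution covers 2πr = 4.28×10^-3 m.
In 16 revolutions: L = 16·2πr = 0.0685 m.

L ≈ 6.85 cm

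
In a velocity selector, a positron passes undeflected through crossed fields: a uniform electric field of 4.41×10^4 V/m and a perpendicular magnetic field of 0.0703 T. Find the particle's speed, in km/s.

v ≈ 627 km/s

For zero net force, qE = qvB, so v = E/B.
v = (4.41×10^4) / (0.0703) = 6.27×10^5 m/s.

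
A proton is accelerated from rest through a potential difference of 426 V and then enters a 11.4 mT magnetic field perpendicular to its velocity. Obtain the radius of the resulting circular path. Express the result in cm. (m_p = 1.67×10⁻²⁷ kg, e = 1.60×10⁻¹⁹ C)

r ≈ 26.2 cm

The kinetic energy gained is K = qV = (1×1.60×10^-19)(426) = 6.82×10^-17 J.
v = √(2K/m) = 2.86×10^5 m/s.
r = mv/(qB) = (1.67×10^-27)(2.86×10^5) / [(1×1.60×10^-19)(0.0114)] = 0.262 m.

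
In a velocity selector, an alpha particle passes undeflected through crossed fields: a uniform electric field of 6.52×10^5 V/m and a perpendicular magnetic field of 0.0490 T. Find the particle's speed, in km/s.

v ≈ 13300 km/s

For zero net force, qE = qvB, so v = E/B.
v = (6.52×10^5) / (0.0490) = 1.33×10^7 m/s.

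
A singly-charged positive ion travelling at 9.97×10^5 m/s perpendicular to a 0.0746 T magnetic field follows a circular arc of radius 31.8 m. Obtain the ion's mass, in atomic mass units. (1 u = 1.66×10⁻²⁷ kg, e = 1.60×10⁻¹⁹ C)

m ≈ 229 u

qvB = mv²/r ⇒ m = qBr/v.
m = (1×1.60×10^-19)(0.0746)(31.8) / (9.97×10^5) = 3.81×10^-25 kg = 229 u.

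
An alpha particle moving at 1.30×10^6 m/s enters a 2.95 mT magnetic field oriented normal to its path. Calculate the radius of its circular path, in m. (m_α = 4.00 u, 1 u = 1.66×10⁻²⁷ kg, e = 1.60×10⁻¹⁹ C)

The magnetic force provides the centripetal force: qvB = mv²/r, so r = mv/(qB).
r = (6.64×10^-27 kg)(1.30×10^6 m/s) / [(2×1.60×10^-19 C)(2.95×10^-3 T)] = 9.14 m.

r ≈ 9.14 m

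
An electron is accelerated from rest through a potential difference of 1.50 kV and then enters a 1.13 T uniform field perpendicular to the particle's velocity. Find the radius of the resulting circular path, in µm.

r ≈ 116 µm

The kinetic energy gained is K = qV = (1×1.60×10^-19)(1500) = 2.40×10^-16 J.
v = √(2K/m) = 2.30×10^7 m/s.
r = mv/(qB) = (9.11×10^-31)(2.30×10^7) / [(1×1.60×10^-19)(1.13)] = 1.16×10^-4 m.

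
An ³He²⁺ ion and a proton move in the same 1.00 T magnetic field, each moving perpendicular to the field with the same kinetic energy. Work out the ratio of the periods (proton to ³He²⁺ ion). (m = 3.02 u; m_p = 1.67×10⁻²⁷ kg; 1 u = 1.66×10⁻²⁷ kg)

T = 2πm/(qB) is independent of speed, so T₂/T₁ = (m₂/q₂)/(m₁/q₁).
T_{proton}/T_{³He²⁺ ion} = (1.67×10^-27/1e) / (5.01×10^-27/2e) = 0.666.

ratio ≈ 0.666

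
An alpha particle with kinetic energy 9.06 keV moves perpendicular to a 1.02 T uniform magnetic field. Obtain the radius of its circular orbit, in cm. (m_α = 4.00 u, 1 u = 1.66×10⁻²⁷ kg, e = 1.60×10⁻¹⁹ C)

Convert the energy: K = 9.06 keV = 1.45×10^-15 J.
v = √(2K/m) = √(2·1.45×10^-15/6.64×10^-27) = 6.61×10^5 m/s.
r = mv/(qB) = (6.64×10^-27)(6.61×10^5) / [(2×1.60×10^-19)(1.02)] = 0.0134 m.

r ≈ 1.34 cm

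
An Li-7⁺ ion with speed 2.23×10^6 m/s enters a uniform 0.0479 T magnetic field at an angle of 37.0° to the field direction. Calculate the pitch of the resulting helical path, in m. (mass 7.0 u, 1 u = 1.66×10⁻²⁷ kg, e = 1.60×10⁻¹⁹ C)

pitch ≈ 17.0 m

The velocity component along B is v∥ = v cos37.0° = 1.78×10^6 m/s.
The cyclotron period T = 2πm/(qB) = 9.53×10^-6 s is set by m, q, B alone.
Pitch = v∥·T = (1.78×10^6)(9.53×10^-6) = 17.0 m.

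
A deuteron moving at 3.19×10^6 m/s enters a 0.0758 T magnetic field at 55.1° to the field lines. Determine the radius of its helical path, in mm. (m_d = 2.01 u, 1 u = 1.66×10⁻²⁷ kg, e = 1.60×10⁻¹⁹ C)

Only the perpendicular component v⊥ = v sin55.1° = 2.62×10^6 m/s is bent by the field.
r = m v⊥ /(qB) = (3.34×10^-27)(2.62×10^6) / [(1×1.60×10^-19)(0.0758)] = 0.720 m.

r ≈ 720 mm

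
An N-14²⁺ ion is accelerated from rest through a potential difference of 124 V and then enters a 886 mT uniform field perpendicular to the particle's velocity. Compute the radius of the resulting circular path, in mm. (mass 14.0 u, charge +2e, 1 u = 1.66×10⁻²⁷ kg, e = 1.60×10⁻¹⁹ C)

The kinetic energy gained is K = qV = (2×1.60×10^-19)(124) = 3.97×10^-17 J.
v = √(2K/m) = 5.84×10^4 m/s.
r = mv/(qB) = (2.32×10^-26)(5.84×10^4) / [(2×1.60×10^-19)(0.886)] = 4.79×10^-3 m.

r ≈ 4.79 mm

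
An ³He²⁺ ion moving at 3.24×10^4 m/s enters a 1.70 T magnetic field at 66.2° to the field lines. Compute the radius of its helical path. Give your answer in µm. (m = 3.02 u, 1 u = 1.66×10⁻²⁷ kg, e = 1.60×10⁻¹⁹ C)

Only the perpendicular component v⊥ = v sin66.2° = 2.96×10^4 m/s is bent by the field.
r = m v⊥ /(qB) = (5.01×10^-27)(2.96×10^4) / [(2×1.60×10^-19)(1.70)] = 2.73×10^-4 m.

r ≈ 273 µm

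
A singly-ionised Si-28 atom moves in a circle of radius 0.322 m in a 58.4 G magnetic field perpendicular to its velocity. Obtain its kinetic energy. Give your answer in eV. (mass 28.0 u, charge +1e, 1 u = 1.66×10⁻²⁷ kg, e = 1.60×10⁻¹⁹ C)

v = qBr/m = (1×1.60×10^-19)(5.84×10^-3)(0.322) / (4.65×10^-26) = 6470 m/s.
K = ½mv² = 0.5·(4.65×10^-26)·(6470)² = 9.74×10^-19 J = 6.09 eV.

K ≈ 6.09 eV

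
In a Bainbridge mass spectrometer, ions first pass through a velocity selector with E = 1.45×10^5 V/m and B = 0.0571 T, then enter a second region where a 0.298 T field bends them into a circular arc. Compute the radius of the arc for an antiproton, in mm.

The selector passes v = E/B = 1.45×10^5/0.0571 = 2.54×10^6 m/s.
In the deflection region, r = mv/(qB₂) = (1.67×10^-27)(2.54×10^6) / [(1×1.60×10^-19)(0.298)] = 0.0889 m.

r ≈ 88.9 mm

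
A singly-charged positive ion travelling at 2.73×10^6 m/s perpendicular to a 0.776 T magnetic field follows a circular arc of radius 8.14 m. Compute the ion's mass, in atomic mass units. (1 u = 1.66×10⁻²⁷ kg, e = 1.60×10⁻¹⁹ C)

m ≈ 223 u

qvB = mv²/r ⇒ m = qBr/v.
m = (1×1.60×10^-19)(0.776)(8.14) / (2.73×10^6) = 3.70×10^-25 kg = 223 u.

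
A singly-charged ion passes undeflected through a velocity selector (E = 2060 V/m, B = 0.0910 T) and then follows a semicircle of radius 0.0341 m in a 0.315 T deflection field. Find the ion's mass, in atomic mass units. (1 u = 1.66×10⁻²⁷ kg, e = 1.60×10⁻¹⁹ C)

v = E/B₁ = 2.26×10^4 m/s.
From r = mv/(qB₂), m = qB₂r/v = (1×1.60×10^-19)(0.315)(0.0341) / (2.26×10^4) = 7.59×10^-26 kg.
In atomic mass units: m = 7.59×10^-26 / 1.66×10^-27 = 45.7 u.

m ≈ 45.7 u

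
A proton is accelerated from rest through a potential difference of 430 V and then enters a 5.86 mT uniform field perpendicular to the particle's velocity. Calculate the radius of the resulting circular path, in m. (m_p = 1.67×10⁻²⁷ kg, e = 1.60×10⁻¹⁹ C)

The kinetic energy gained is K = qV = (1×1.60×10^-19)(430) = 6.88×10^-17 J.
v = √(2K/m) = 2.87×10^5 m/s.
r = mv/(qB) = (1.67×10^-27)(2.87×10^5) / [(1×1.60×10^-19)(5.86×10^-3)] = 0.511 m.

r ≈ 0.511 m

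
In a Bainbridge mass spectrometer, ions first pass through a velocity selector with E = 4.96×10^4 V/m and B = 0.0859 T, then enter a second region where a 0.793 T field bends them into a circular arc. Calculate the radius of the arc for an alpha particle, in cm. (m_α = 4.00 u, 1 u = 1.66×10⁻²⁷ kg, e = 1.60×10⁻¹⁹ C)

The selector passes v = E/B = 4.96×10^4/0.0859 = 5.77×10^5 m/s.
In the deflection region, r = mv/(qB₂) = (6.64×10^-27)(5.77×10^5) / [(2×1.60×10^-19)(0.793)] = 0.0151 m.

r ≈ 1.51 cm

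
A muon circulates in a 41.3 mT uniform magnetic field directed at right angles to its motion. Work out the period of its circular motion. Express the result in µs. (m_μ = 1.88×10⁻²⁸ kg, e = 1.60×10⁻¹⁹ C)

T ≈ 0.179 µs

The cyclotron period is independent of speed: T = 2πm/(qB).
T = 2π(1.88×10^-28) / [(1×1.60×10^-19)(0.0413)] = 1.79×10^-7 s.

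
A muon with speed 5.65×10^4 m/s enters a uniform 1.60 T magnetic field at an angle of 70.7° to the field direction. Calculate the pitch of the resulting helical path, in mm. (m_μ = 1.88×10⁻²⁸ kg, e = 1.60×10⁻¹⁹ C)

The velocity component along B is v∥ = v cos70.7° = 1.87×10^4 m/s.
The cyclotron period T = 2πm/(qB) = 4.61×10^-9 s is set by m, q, B alone.
Pitch = v∥·T = (1.87×10^4)(4.61×10^-9) = 8.62×10^-5 m.

pitch ≈ 0.0862 mm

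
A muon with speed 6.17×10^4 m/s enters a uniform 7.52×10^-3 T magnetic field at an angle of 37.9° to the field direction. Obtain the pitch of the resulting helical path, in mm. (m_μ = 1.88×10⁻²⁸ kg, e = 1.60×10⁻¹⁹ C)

The velocity component along B is v∥ = v cos37.9° = 4.87×10^4 m/s.
The cyclotron period T = 2πm/(qB) = 9.82×10^-7 s is set by m, q, B alone.
Pitch = v∥·T = (4.87×10^4)(9.82×10^-7) = 0.0478 m.

pitch ≈ 47.8 mm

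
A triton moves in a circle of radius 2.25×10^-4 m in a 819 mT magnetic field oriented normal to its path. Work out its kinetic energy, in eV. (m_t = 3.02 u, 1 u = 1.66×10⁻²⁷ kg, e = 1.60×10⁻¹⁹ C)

K ≈ 0.542 eV

v = qBr/m = (1×1.60×10^-19)(0.819)(2.25×10^-4) / (5.01×10^-27) = 5880 m/s.
K = ½mv² = 0.5·(5.01×10^-27)·(5880)² = 8.67×10^-20 J = 0.542 eV.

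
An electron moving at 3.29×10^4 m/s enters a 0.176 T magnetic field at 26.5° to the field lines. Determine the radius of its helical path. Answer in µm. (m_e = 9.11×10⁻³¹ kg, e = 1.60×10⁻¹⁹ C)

Only the perpendicular component v⊥ = v sin26.5° = 1.47×10^4 m/s is bent by the field.
r = m v⊥ /(qB) = (9.11×10^-31)(1.47×10^4) / [(1×1.60×10^-19)(0.176)] = 4.75×10^-7 m.

r ≈ 0.475 µm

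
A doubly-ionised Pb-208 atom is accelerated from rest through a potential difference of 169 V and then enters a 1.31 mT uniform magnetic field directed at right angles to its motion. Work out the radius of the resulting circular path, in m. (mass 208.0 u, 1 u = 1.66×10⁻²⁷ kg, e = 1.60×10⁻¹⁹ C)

r ≈ 14.6 m

The kinetic energy gained is K = qV = (2×1.60×10^-19)(169) = 5.41×10^-17 J.
v = √(2K/m) = 1.77×10^4 m/s.
r = mv/(qB) = (3.45×10^-25)(1.77×10^4) / [(2×1.60×10^-19)(1.31×10^-3)] = 14.6 m.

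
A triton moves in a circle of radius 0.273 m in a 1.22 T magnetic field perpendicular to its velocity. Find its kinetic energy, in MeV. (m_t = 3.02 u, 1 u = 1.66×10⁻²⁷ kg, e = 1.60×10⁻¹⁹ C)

K ≈ 1.77 MeV

v = qBr/m = (1×1.60×10^-19)(1.22)(0.273) / (5.01×10^-27) = 1.06×10^7 m/s.
K = ½mv² = 0.5·(5.01×10^-27)·(1.06×10^7)² = 2.83×10^-13 J = 1.77 MeV.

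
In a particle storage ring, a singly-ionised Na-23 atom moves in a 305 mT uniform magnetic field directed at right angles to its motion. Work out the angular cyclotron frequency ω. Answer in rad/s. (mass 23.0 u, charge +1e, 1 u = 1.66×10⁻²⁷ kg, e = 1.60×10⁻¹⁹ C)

ω ≈ 1.28×10^6 rad/s

ω = qB/m = (1×1.60×10^-19)(0.305) / (3.82×10^-26) = 1.28×10^6 rad/s.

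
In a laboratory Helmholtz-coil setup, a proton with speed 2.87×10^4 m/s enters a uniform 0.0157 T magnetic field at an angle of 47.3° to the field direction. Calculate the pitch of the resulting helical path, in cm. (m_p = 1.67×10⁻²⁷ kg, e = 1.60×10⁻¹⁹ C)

The velocity component along B is v∥ = v cos47.3° = 1.95×10^4 m/s.
The cyclotron period T = 2πm/(qB) = 4.18×10^-6 s is set by m, q, B alone.
Pitch = v∥·T = (1.95×10^4)(4.18×10^-6) = 0.0813 m.

pitch ≈ 8.13 cm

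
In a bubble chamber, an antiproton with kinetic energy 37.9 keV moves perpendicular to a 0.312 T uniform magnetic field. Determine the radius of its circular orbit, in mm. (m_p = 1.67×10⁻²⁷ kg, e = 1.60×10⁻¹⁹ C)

r ≈ 90.2 mm

Convert the energy: K = 37.9 keV = 6.06×10^-15 J.
v = √(2K/m) = √(2·6.06×10^-15/1.67×10^-27) = 2.69×10^6 m/s.
r = mv/(qB) = (1.67×10^-27)(2.69×10^6) / [(1×1.60×10^-19)(0.312)] = 0.0902 m.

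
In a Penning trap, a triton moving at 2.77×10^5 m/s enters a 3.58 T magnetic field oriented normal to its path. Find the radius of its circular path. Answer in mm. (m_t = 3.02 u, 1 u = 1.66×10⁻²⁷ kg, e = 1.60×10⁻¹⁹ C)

The magnetic force provides the centripetal force: qvB = mv²/r, so r = mv/(qB).
r = (5.01×10^-27 kg)(2.77×10^5 m/s) / [(1×1.60×10^-19 C)(3.58 T)] = 2.42×10^-3 m.

r ≈ 2.42 mm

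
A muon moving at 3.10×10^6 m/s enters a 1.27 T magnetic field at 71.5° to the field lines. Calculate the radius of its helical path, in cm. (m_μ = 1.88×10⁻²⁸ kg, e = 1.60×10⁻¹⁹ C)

r ≈ 0.272 cm

Only the perpendicular component v⊥ = v sin71.5° = 2.94×10^6 m/s is bent by the field.
r = m v⊥ /(qB) = (1.88×10^-28)(2.94×10^6) / [(1×1.60×10^-19)(1.27)] = 2.72×10^-3 m.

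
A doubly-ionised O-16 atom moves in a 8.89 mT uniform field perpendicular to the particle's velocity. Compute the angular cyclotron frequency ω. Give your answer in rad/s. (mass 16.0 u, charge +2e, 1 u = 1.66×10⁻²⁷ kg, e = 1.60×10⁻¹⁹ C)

ω = qB/m = (2×1.60×10^-19)(8.89×10^-3) / (2.66×10^-26) = 1.07×10^5 rad/s.

ω ≈ 1.07×10^5 rad/s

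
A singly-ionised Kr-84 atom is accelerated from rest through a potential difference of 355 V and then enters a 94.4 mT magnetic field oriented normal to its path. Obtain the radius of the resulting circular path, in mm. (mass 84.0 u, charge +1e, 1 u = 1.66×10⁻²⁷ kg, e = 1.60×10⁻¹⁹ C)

r ≈ 264 mm

The kinetic energy gained is K = qV = (1×1.60×10^-19)(355) = 5.68×10^-17 J.
v = √(2K/m) = 2.85×10^4 m/s.
r = mv/(qB) = (1.39×10^-25)(2.85×10^4) / [(1×1.60×10^-19)(0.0944)] = 0.264 m.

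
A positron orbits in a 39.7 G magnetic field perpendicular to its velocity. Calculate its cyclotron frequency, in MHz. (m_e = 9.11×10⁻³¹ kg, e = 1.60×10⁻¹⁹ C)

f ≈ 111 MHz

f = qB/(2πm) = (1×1.60×10^-19)(3.97×10^-3) / [2π(9.11×10^-31)] = 1.11×10^8 Hz.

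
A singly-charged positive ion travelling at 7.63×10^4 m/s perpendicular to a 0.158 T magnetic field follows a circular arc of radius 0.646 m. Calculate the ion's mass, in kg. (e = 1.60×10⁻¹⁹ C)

qvB = mv²/r ⇒ m = qBr/v.
m = (1×1.60×10^-19)(0.158)(0.646) / (7.63×10^4) = 2.14×10^-25 kg.

m ≈ 2.14×10^-25 kg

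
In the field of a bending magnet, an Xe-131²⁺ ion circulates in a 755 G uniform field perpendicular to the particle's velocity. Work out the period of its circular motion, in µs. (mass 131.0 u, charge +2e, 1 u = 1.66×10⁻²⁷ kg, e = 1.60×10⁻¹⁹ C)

T ≈ 56.6 µs

The cyclotron period is independent of speed: T = 2πm/(qB).
T = 2π(2.17×10^-25) / [(2×1.60×10^-19)(0.0755)] = 5.66×10^-5 s.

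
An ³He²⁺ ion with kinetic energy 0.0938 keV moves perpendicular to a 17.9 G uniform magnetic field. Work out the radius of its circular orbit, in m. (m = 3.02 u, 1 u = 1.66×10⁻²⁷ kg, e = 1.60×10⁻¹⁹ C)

Convert the energy: K = 0.0938 keV = 1.50×10^-17 J.
v = √(2K/m) = √(2·1.50×10^-17/5.01×10^-27) = 7.74×10^4 m/s.
r = mv/(qB) = (5.01×10^-27)(7.74×10^4) / [(2×1.60×10^-19)(1.79×10^-3)] = 0.677 m.

r ≈ 0.677 m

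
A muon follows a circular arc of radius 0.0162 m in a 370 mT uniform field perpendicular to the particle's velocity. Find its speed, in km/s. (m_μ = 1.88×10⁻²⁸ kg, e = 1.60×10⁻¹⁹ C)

From qvB = mv²/r, v = qBr/m.
v = (1×1.60×10^-19)(0.370)(0.0162) / (1.88×10^-28) = 5.10×10^6 m/s.

v ≈ 5100 km/s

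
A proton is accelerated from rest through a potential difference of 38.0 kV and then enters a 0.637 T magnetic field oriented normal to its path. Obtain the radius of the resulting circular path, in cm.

r ≈ 4.42 cm

The kinetic energy gained is K = qV = (1×1.60×10^-19)(3.80×10^4) = 6.08×10^-15 J.
v = √(2K/m) = 2.70×10^6 m/s.
r = mv/(qB) = (1.67×10^-27)(2.70×10^6) / [(1×1.60×10^-19)(0.637)] = 0.0442 m.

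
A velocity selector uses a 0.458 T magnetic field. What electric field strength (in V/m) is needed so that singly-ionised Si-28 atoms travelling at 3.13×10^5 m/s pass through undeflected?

E ≈ 1.43×10^5 V/m

qE = qvB ⇒ E = vB = (3.13×10^5)(0.458) = 1.43×10^5 V/m.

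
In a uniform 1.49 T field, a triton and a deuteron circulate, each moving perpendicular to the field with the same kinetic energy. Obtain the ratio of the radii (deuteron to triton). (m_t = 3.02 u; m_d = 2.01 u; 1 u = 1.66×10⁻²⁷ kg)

r = √(2mK)/(qB) ⇒ at equal K, r ∝ √m/q.
r_{deuteron}/r_{triton} = 0.816.

ratio ≈ 0.816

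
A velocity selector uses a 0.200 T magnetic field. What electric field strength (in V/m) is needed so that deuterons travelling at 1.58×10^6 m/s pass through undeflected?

qE = qvB ⇒ E = vB = (1.58×10^6)(0.200) = 3.16×10^5 V/m.

E ≈ 3.16×10^5 V/m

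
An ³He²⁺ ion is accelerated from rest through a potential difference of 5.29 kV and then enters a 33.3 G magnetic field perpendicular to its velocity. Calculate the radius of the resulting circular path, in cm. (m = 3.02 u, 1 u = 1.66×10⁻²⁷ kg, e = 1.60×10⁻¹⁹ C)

The kinetic energy gained is K = qV = (2×1.60×10^-19)(5290) = 1.69×10^-15 J.
v = √(2K/m) = 8.22×10^5 m/s.
r = mv/(qB) = (5.01×10^-27)(8.22×10^5) / [(2×1.60×10^-19)(3.33×10^-3)] = 3.87 m.

r ≈ 387 cm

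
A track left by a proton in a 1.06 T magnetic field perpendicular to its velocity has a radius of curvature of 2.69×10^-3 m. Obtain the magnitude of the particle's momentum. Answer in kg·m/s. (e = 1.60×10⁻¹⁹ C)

Since qvB = mv²/r, the momentum p = mv = qBr.
p = (1×1.60×10^-19)(1.06)(2.69×10^-3) = 4.56×10^-22 kg·m/s.

p ≈ 4.56×10^-22 kg·m/s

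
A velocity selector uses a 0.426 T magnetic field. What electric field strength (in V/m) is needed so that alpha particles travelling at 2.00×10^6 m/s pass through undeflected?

qE = qvB ⇒ E = vB = (2.00×10^6)(0.426) = 8.52×10^5 V/m.

E ≈ 8.52×10^5 V/m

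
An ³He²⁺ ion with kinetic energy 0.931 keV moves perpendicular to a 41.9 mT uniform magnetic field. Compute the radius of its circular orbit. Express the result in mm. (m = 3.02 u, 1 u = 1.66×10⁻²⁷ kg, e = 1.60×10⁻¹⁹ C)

r ≈ 91.1 mm

Convert the energy: K = 0.931 keV = 1.49×10^-16 J.
v = √(2K/m) = √(2·1.49×10^-16/5.01×10^-27) = 2.44×10^5 m/s.
r = mv/(qB) = (5.01×10^-27)(2.44×10^5) / [(2×1.60×10^-19)(0.0419)] = 0.0911 m.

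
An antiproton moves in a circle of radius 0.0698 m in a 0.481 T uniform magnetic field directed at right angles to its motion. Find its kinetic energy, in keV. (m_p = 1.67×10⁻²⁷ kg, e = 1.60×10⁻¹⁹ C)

v = qBr/m = (1×1.60×10^-19)(0.481)(0.0698) / (1.67×10^-27) = 3.22×10^6 m/s.
K = ½mv² = 0.5·(1.67×10^-27)·(3.22×10^6)² = 8.64×10^-15 J = 54.0 keV.

K ≈ 54.0 keV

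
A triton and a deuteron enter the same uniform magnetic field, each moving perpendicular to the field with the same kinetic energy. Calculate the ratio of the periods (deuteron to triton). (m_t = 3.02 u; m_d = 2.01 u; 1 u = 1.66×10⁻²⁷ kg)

ratio ≈ 0.666

T = 2πm/(qB) is independent of speed, so T₂/T₁ = (m₂/q₂)/(m₁/q₁).
T_{deuteron}/T_{triton} = (3.34×10^-27/1e) / (5.01×10^-27/1e) = 0.666.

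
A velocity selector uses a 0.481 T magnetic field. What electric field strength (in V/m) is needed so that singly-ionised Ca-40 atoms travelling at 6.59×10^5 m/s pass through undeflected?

qE = qvB ⇒ E = vB = (6.59×10^5)(0.481) = 3.17×10^5 V/m.

E ≈ 3.17×10^5 V/m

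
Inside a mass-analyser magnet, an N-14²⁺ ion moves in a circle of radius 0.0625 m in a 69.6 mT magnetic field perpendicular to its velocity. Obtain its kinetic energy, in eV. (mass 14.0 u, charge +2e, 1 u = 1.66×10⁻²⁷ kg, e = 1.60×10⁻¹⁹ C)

K ≈ 261 eV

v = qBr/m = (2×1.60×10^-19)(0.0696)(0.0625) / (2.32×10^-26) = 5.99×10^4 m/s.
K = ½mv² = 0.5·(2.32×10^-26)·(5.99×10^4)² = 4.17×10^-17 J = 261 eV.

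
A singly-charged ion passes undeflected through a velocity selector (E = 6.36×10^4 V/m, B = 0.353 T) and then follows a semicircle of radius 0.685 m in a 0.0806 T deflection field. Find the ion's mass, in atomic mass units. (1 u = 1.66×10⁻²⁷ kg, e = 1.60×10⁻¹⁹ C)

m ≈ 29.5 u

v = E/B₁ = 1.80×10^5 m/s.
From r = mv/(qB₂), m = qB₂r/v = (1×1.60×10^-19)(0.0806)(0.685) / (1.80×10^5) = 4.90×10^-26 kg.
In atomic mass units: m = 4.90×10^-26 / 1.66×10^-27 = 29.5 u.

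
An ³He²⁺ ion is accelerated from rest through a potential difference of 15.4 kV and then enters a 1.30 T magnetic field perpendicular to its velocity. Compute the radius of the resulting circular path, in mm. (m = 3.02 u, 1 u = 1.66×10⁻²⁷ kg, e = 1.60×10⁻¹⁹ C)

The kinetic energy gained is K = qV = (2×1.60×10^-19)(1.54×10^4) = 4.93×10^-15 J.
v = √(2K/m) = 1.40×10^6 m/s.
r = mv/(qB) = (5.01×10^-27)(1.40×10^6) / [(2×1.60×10^-19)(1.30)] = 0.0169 m.

r ≈ 16.9 mm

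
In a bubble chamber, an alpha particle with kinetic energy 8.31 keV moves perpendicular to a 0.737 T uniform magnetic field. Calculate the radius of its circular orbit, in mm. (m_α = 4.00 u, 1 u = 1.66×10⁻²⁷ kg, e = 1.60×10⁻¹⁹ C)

Convert the energy: K = 8.31 keV = 1.33×10^-15 J.
v = √(2K/m) = √(2·1.33×10^-15/6.64×10^-27) = 6.33×10^5 m/s.
r = mv/(qB) = (6.64×10^-27)(6.33×10^5) / [(2×1.60×10^-19)(0.737)] = 0.0178 m.

r ≈ 17.8 mm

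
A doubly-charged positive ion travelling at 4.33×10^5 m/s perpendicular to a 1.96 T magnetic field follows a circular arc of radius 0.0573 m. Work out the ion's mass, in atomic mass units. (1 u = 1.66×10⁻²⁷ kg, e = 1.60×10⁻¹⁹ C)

m ≈ 50.0 u

qvB = mv²/r ⇒ m = qBr/v.
m = (2×1.60×10^-19)(1.96)(0.0573) / (4.33×10^5) = 8.30×10^-26 kg = 50.0 u.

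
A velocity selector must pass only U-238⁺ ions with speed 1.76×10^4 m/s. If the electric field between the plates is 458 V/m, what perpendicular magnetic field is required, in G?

B ≈ 260 G

qE = qvB ⇒ B = E/v = (458) / (1.76×10^4) = 0.0260 T.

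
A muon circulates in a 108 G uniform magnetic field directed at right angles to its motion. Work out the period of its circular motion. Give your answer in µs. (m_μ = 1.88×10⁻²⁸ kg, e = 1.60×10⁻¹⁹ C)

The cyclotron period is independent of speed: T = 2πm/(qB).
T = 2π(1.88×10^-28) / [(1×1.60×10^-19)(0.0108)] = 6.84×10^-7 s.

T ≈ 0.684 µs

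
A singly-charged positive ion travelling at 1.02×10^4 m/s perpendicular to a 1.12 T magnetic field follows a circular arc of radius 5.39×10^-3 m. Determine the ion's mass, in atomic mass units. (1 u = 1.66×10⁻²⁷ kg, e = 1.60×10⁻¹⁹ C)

m ≈ 57.0 u

qvB = mv²/r ⇒ m = qBr/v.
m = (1×1.60×10^-19)(1.12)(5.39×10^-3) / (1.02×10^4) = 9.47×10^-26 kg = 57.0 u.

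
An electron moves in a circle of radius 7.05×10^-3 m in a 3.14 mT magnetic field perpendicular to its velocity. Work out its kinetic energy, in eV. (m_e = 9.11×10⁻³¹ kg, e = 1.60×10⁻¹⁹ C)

v = qBr/m = (1×1.60×10^-19)(3.14×10^-3)(7.05×10^-3) / (9.11×10^-31) = 3.89×10^6 m/s.
K = ½mv² = 0.5·(9.11×10^-31)·(3.89×10^6)² = 6.89×10^-18 J = 43.0 eV.

K ≈ 43.0 eV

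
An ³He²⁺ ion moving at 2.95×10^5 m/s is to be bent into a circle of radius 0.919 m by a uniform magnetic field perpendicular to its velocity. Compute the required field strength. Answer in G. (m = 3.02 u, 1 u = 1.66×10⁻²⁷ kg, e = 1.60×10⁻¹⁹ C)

B ≈ 50.3 G

qvB = mv²/r gives B = mv/(qr).
B = (5.01×10^-27)(2.95×10^5) / [(2×1.60×10^-19)(0.919)] = 5.03×10^-3 T.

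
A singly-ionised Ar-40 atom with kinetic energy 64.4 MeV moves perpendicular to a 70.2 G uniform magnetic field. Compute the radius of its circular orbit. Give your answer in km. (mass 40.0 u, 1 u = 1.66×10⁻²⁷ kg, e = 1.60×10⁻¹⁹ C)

r ≈ 1.04 km

Convert the energy: K = 64.4 MeV = 1.03×10^-11 J.
v = √(2K/m) = √(2·1.03×10^-11/6.64×10^-26) = 1.76×10^7 m/s.
r = mv/(qB) = (6.64×10^-26)(1.76×10^7) / [(1×1.60×10^-19)(7.02×10^-3)] = 1040 m.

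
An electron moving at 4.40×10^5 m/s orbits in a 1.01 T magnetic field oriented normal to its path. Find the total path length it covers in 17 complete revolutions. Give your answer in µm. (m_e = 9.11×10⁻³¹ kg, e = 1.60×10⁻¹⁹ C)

r = mv/(qB) = 2.48×10^-6 m, so one revolution covers 2πr = 1.56×10^-5 m.
In 17 revolutions: L = 17·2πr = 2.65×10^-4 m.

L ≈ 265 µm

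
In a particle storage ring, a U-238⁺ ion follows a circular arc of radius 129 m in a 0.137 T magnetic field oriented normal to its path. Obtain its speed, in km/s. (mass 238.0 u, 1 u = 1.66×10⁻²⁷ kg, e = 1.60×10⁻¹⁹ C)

v ≈ 7160 km/s

From qvB = mv²/r, v = qBr/m.
v = (1×1.60×10^-19)(0.137)(129) / (3.95×10^-25) = 7.16×10^6 m/s.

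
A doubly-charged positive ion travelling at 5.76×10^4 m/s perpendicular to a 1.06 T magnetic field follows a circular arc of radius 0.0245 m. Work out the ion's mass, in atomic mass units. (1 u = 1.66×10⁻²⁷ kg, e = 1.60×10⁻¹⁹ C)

m ≈ 86.9 u

qvB = mv²/r ⇒ m = qBr/v.
m = (2×1.60×10^-19)(1.06)(0.0245) / (5.76×10^4) = 1.44×10^-25 kg = 86.9 u.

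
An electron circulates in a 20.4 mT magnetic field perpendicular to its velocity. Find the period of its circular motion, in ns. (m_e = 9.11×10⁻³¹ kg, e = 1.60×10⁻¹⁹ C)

T ≈ 1.75 ns

The cyclotron period is independent of speed: T = 2πm/(qB).
T = 2π(9.11×10^-31) / [(1×1.60×10^-19)(0.0204)] = 1.75×10^-9 s.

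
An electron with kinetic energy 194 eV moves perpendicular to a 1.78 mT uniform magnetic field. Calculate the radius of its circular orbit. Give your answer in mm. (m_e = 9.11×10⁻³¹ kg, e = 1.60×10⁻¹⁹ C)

r ≈ 26.4 mm

Convert the energy: K = 194 eV = 3.10×10^-17 J.
v = √(2K/m) = √(2·3.10×10^-17/9.11×10^-31) = 8.25×10^6 m/s.
r = mv/(qB) = (9.11×10^-31)(8.25×10^6) / [(1×1.60×10^-19)(1.78×10^-3)] = 0.0264 m.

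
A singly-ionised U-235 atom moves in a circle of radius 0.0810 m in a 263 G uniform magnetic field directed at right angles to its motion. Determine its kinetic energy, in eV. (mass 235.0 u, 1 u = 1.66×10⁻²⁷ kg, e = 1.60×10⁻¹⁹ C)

K ≈ 0.931 eV

v = qBr/m = (1×1.60×10^-19)(0.0263)(0.0810) / (3.90×10^-25) = 874 m/s.
K = ½mv² = 0.5·(3.90×10^-25)·(874)² = 1.49×10^-19 J = 0.931 eV.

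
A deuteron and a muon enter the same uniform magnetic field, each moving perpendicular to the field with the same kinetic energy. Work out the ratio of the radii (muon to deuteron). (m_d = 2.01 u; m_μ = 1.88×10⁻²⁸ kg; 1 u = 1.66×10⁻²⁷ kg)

ratio ≈ 0.237

r = √(2mK)/(qB) ⇒ at equal K, r ∝ √m/q.
r_{muon}/r_{deuteron} = 0.237.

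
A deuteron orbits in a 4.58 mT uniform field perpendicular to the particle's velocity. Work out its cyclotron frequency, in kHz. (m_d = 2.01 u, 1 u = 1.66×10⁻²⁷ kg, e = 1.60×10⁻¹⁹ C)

f ≈ 35.0 kHz

f = qB/(2πm) = (1×1.60×10^-19)(4.58×10^-3) / [2π(3.34×10^-27)] = 3.50×10^4 Hz.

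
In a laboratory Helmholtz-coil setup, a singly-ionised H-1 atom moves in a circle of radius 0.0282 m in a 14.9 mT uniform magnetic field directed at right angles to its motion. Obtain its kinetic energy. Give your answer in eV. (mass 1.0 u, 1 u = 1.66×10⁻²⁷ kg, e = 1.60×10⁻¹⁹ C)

v = qBr/m = (1×1.60×10^-19)(0.0149)(0.0282) / (1.66×10^-27) = 4.05×10^4 m/s.
K = ½mv² = 0.5·(1.66×10^-27)·(4.05×10^4)² = 1.36×10^-18 J = 8.51 eV.

K ≈ 8.51 eV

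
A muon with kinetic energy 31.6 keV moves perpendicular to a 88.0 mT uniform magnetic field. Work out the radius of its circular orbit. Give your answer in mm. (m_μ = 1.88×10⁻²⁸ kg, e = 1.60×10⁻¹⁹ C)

Convert the energy: K = 31.6 keV = 5.06×10^-15 J.
v = √(2K/m) = √(2·5.06×10^-15/1.88×10^-28) = 7.33×10^6 m/s.
r = mv/(qB) = (1.88×10^-28)(7.33×10^6) / [(1×1.60×10^-19)(0.0880)] = 0.0979 m.

r ≈ 97.9 mm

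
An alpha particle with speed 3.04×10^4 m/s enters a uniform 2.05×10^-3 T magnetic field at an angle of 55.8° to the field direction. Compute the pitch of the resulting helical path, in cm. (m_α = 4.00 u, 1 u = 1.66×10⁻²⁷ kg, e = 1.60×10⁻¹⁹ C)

The velocity component along B is v∥ = v cos55.8° = 1.71×10^4 m/s.
The cyclotron period T = 2πm/(qB) = 6.36×10^-5 s is set by m, q, B alone.
Pitch = v∥·T = (1.71×10^4)(6.36×10^-5) = 1.09 m.

pitch ≈ 109 cm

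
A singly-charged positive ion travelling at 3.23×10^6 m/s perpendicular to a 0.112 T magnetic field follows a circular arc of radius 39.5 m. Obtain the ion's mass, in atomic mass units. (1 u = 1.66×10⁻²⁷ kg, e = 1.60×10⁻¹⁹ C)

m ≈ 132 u

qvB = mv²/r ⇒ m = qBr/v.
m = (1×1.60×10^-19)(0.112)(39.5) / (3.23×10^6) = 2.19×10^-25 kg = 132 u.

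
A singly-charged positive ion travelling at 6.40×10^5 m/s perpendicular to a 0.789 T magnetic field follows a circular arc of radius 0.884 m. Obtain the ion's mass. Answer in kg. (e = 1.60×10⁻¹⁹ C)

qvB = mv²/r ⇒ m = qBr/v.
m = (1×1.60×10^-19)(0.789)(0.884) / (6.40×10^5) = 1.74×10^-25 kg.

m ≈ 1.74×10^-25 kg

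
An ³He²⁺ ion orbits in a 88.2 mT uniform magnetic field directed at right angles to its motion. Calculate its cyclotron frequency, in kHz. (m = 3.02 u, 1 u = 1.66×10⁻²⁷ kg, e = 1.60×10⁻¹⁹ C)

f = qB/(2πm) = (2×1.60×10^-19)(0.0882) / [2π(5.01×10^-27)] = 8.96×10^5 Hz.

f ≈ 896 kHz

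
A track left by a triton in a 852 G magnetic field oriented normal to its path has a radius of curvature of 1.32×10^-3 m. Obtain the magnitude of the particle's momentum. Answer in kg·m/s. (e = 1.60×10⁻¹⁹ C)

Since qvB = mv²/r, the momentum p = mv = qBr.
p = (1×1.60×10^-19)(0.0852)(1.32×10^-3) = 1.80×10^-23 kg·m/s.

p ≈ 1.80×10^-23 kg·m/s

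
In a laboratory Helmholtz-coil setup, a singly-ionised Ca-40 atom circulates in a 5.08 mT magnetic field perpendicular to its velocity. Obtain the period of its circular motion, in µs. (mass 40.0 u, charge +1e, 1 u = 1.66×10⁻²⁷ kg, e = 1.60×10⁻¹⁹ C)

The cyclotron period is independent of speed: T = 2πm/(qB).
T = 2π(6.64×10^-26) / [(1×1.60×10^-19)(5.08×10^-3)] = 5.13×10^-4 s.

T ≈ 513 µs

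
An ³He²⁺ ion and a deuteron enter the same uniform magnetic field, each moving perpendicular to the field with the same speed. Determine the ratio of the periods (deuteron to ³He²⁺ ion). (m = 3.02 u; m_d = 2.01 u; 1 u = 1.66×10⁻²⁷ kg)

ratio ≈ 1.33

T = 2πm/(qB) is independent of speed, so T₂/T₁ = (m₂/q₂)/(m₁/q₁).
T_{deuteron}/T_{³He²⁺ ion} = (3.34×10^-27/1e) / (5.01×10^-27/2e) = 1.33.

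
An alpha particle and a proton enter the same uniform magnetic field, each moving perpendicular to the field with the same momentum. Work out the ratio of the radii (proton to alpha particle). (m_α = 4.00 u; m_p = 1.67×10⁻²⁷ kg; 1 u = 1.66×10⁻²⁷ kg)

ratio ≈ 2.00

r = p/(qB) ⇒ at equal p, r ∝ 1/q.
r_{proton}/r_{alpha particle} = 2.00.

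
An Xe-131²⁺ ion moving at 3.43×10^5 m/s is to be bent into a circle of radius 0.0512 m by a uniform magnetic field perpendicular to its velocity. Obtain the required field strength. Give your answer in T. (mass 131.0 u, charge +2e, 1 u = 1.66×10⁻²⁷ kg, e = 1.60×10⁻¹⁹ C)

qvB = mv²/r gives B = mv/(qr).
B = (2.17×10^-25)(3.43×10^5) / [(2×1.60×10^-19)(0.0512)] = 4.55 T.

B ≈ 4.55 T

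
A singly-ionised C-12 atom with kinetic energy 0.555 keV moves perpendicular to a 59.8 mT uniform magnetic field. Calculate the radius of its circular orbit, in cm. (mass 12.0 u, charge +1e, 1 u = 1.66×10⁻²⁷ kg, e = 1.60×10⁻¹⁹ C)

Convert the energy: K = 0.555 keV = 8.88×10^-17 J.
v = √(2K/m) = √(2·8.88×10^-17/1.99×10^-26) = 9.44×10^4 m/s.
r = mv/(qB) = (1.99×10^-26)(9.44×10^4) / [(1×1.60×10^-19)(0.0598)] = 0.197 m.

r ≈ 19.7 cm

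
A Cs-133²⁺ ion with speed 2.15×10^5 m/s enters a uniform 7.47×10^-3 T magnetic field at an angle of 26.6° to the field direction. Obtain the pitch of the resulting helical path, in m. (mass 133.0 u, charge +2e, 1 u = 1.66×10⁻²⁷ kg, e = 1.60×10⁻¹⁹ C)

The velocity component along B is v∥ = v cos26.6° = 1.92×10^5 m/s.
The cyclotron period T = 2πm/(qB) = 5.80×10^-4 s is set by m, q, B alone.
Pitch = v∥·T = (1.92×10^5)(5.80×10^-4) = 112 m.

pitch ≈ 112 m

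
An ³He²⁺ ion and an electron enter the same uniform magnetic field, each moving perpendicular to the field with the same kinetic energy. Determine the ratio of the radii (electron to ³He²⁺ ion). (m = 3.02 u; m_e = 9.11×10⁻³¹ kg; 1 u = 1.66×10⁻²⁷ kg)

r = √(2mK)/(qB) ⇒ at equal K, r ∝ √m/q.
r_{electron}/r_{³He²⁺ ion} = 0.0270.

ratio ≈ 0.0270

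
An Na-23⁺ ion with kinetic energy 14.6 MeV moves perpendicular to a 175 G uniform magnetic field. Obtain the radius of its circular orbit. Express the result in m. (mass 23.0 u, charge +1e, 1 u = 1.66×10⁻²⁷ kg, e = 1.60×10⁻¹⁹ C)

r ≈ 151 m

Convert the energy: K = 14.6 MeV = 2.34×10^-12 J.
v = √(2K/m) = √(2·2.34×10^-12/3.82×10^-26) = 1.11×10^7 m/s.
r = mv/(qB) = (3.82×10^-26)(1.11×10^7) / [(1×1.60×10^-19)(0.0175)] = 151 m.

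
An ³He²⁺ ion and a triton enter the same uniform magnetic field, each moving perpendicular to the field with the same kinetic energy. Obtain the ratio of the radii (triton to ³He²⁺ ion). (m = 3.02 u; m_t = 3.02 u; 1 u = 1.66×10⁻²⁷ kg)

ratio ≈ 2.00

r = √(2mK)/(qB) ⇒ at equal K, r ∝ √m/q.
r_{triton}/r_{³He²⁺ ion} = 2.00.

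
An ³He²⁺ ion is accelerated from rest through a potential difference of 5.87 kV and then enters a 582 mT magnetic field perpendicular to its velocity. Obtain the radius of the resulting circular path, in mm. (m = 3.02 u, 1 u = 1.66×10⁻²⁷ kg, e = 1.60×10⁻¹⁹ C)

r ≈ 23.3 mm

The kinetic energy gained is K = qV = (2×1.60×10^-19)(5870) = 1.88×10^-15 J.
v = √(2K/m) = 8.66×10^5 m/s.
r = mv/(qB) = (5.01×10^-27)(8.66×10^5) / [(2×1.60×10^-19)(0.582)] = 0.0233 m.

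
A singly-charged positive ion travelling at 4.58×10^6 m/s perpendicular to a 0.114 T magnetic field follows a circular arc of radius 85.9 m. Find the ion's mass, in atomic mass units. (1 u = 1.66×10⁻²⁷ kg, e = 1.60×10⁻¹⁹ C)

qvB = mv²/r ⇒ m = qBr/v.
m = (1×1.60×10^-19)(0.114)(85.9) / (4.58×10^6) = 3.42×10^-25 kg = 206 u.

m ≈ 206 u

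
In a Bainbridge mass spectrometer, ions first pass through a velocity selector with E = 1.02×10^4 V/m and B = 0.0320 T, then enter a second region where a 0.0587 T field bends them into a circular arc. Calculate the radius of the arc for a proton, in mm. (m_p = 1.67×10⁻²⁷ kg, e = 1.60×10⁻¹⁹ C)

r ≈ 56.7 mm

The selector passes v = E/B = 1.02×10^4/0.0320 = 3.19×10^5 m/s.
In the deflection region, r = mv/(qB₂) = (1.67×10^-27)(3.19×10^5) / [(1×1.60×10^-19)(0.0587)] = 0.0567 m.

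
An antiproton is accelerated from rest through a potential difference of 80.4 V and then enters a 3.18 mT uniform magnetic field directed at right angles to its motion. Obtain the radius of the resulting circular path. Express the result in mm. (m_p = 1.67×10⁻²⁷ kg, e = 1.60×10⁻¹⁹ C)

The kinetic energy gained is K = qV = (1×1.60×10^-19)(80.4) = 1.29×10^-17 J.
v = √(2K/m) = 1.24×10^5 m/s.
r = mv/(qB) = (1.67×10^-27)(1.24×10^5) / [(1×1.60×10^-19)(3.18×10^-3)] = 0.407 m.

r ≈ 407 mm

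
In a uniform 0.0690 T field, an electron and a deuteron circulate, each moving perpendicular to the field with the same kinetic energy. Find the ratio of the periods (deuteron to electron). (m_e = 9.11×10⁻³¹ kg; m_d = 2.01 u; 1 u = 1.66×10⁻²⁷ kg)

T = 2πm/(qB) is independent of speed, so T₂/T₁ = (m₂/q₂)/(m₁/q₁).
T_{deuteron}/T_{electron} = (3.34×10^-27/1e) / (9.11×10^-31/1e) = 3660.

ratio ≈ 3660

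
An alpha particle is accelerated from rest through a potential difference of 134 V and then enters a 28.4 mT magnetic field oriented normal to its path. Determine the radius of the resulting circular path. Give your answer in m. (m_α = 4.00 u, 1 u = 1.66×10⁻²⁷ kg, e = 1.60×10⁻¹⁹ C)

The kinetic energy gained is K = qV = (2×1.60×10^-19)(134) = 4.29×10^-17 J.
v = √(2K/m) = 1.14×10^5 m/s.
r = mv/(qB) = (6.64×10^-27)(1.14×10^5) / [(2×1.60×10^-19)(0.0284)] = 0.0830 m.

r ≈ 0.0830 m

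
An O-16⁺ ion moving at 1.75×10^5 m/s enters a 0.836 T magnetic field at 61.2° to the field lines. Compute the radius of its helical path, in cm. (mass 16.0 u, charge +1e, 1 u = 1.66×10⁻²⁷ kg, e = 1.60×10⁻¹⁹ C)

r ≈ 3.05 cm

Only the perpendicular component v⊥ = v sin61.2° = 1.53×10^5 m/s is bent by the field.
r = m v⊥ /(qB) = (2.66×10^-26)(1.53×10^5) / [(1×1.60×10^-19)(0.836)] = 0.0305 m.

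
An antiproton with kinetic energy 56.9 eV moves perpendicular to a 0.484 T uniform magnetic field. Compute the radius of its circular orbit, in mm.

Convert the energy: K = 56.9 eV = 9.10×10^-18 J.
v = √(2K/m) = √(2·9.10×10^-18/1.67×10^-27) = 1.04×10^5 m/s.
r = mv/(qB) = (1.67×10^-27)(1.04×10^5) / [(1×1.60×10^-19)(0.484)] = 2.25×10^-3 m.

r ≈ 2.25 mm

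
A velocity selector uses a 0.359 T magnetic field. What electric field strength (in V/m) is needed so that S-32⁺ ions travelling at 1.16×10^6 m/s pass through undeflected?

E ≈ 4.16×10^5 V/m

qE = qvB ⇒ E = vB = (1.16×10^6)(0.359) = 4.16×10^5 V/m.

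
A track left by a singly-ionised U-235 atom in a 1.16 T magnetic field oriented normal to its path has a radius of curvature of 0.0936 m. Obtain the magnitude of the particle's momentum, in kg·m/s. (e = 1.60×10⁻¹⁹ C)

p ≈ 1.74×10^-20 kg·m/s

Since qvB = mv²/r, the momentum p = mv = qBr.
p = (1×1.60×10^-19)(1.16)(0.0936) = 1.74×10^-20 kg·m/s.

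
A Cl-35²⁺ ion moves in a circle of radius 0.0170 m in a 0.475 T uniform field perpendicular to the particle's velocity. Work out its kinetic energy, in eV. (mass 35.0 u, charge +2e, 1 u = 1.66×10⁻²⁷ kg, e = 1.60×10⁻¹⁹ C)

K ≈ 359 eV

v = qBr/m = (2×1.60×10^-19)(0.475)(0.0170) / (5.81×10^-26) = 4.45×10^4 m/s.
K = ½mv² = 0.5·(5.81×10^-26)·(4.45×10^4)² = 5.75×10^-17 J = 359 eV.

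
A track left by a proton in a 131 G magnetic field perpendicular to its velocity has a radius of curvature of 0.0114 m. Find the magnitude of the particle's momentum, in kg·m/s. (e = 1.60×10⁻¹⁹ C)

Since qvB = mv²/r, the momentum p = mv = qBr.
p = (1×1.60×10^-19)(0.0131)(0.0114) = 2.39×10^-23 kg·m/s.

p ≈ 2.39×10^-23 kg·m/s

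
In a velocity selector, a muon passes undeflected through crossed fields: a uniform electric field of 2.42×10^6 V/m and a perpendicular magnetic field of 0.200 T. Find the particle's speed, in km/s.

v ≈ 12100 km/s

For zero net force, qE = qvB, so v = E/B.
v = (2.42×10^6) / (0.200) = 1.21×10^7 m/s.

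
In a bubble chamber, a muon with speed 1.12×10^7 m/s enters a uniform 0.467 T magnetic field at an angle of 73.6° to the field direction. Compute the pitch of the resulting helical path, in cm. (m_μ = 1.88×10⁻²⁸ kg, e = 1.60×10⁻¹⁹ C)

The velocity component along B is v∥ = v cos73.6° = 3.16×10^6 m/s.
The cyclotron period T = 2πm/(qB) = 1.58×10^-8 s is set by m, q, B alone.
Pitch = v∥·T = (3.16×10^6)(1.58×10^-8) = 0.0500 m.

pitch ≈ 5.00 cm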